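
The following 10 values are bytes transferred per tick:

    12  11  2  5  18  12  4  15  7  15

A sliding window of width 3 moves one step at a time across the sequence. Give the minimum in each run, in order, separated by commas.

2, 2, 2, 5, 4, 4, 4, 7

Sliding a size-3 window across the 10 values:
12 11 2 → min 2
11 2 5 → min 2
2 5 18 → min 2
5 18 12 → min 5
18 12 4 → min 4
12 4 15 → min 4
4 15 7 → min 4
15 7 15 → min 7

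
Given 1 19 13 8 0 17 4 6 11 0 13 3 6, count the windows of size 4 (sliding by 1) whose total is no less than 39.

2

1 19 13 8 → sum 41  ≥ 39 ✓
19 13 8 0 → sum 40  ≥ 39 ✓
13 8 0 17 → sum 38
8 0 17 4 → sum 29
0 17 4 6 → sum 27
17 4 6 11 → sum 38
4 6 11 0 → sum 21
6 11 0 13 → sum 30
11 0 13 3 → sum 27
0 13 3 6 → sum 22
2 windows satisfy the condition.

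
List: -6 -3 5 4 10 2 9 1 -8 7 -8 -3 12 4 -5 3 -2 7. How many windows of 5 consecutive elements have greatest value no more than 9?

4

(-6, -3, 5, 4, 10) → max 10
(-3, 5, 4, 10, 2) → max 10
(5, 4, 10, 2, 9) → max 10
(4, 10, 2, 9, 1) → max 10
(10, 2, 9, 1, -8) → max 10
(2, 9, 1, -8, 7) → max 9  ≤ 9 ✓
(9, 1, -8, 7, -8) → max 9  ≤ 9 ✓
(1, -8, 7, -8, -3) → max 7  ≤ 9 ✓
(-8, 7, -8, -3, 12) → max 12
(7, -8, -3, 12, 4) → max 12
(-8, -3, 12, 4, -5) → max 12
(-3, 12, 4, -5, 3) → max 12
(12, 4, -5, 3, -2) → max 12
(4, -5, 3, -2, 7) → max 7  ≤ 9 ✓
4 windows satisfy the condition.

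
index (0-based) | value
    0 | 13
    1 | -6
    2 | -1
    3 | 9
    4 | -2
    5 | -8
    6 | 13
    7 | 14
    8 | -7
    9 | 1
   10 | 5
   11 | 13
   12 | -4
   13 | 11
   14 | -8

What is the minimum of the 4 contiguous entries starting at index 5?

Elements at indices 5..8: -8, 13, 14, -7
min(-8, 13, 14, -7) = -8

-8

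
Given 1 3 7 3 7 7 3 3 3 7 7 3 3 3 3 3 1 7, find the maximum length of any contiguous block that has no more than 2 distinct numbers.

add 1: window [1] (1 distinct), len 1
add 3: window [1, 3] (2 distinct), len 2
add 7: window [3, 7] (2 distinct), len 2
add 3: window [3, 7, 3] (2 distinct), len 3
add 7: window [3, 7, 3, 7] (2 distinct), len 4
add 7: window [3, 7, 3, 7, 7] (2 distinct), len 5
add 3: window [3, 7, 3, 7, 7, 3] (2 distinct), len 6
add 3: window [3, 7, 3, 7, 7, 3, 3] (2 distinct), len 7
add 3: window [3, 7, 3, 7, 7, 3, 3, 3] (2 distinct), len 8
add 7: window [3, 7, 3, 7, 7, 3, 3, 3, 7] (2 distinct), len 9
add 7: window [3, 7, 3, 7, 7, 3, 3, 3, 7, 7] (2 distinct), len 10
add 3: window [3, 7, 3, 7, 7, 3, 3, 3, 7, 7, 3] (2 distinct), len 11
add 3: window [3, 7, 3, 7, 7, 3, 3, 3, 7, 7, 3, 3] (2 distinct), len 12
add 3: window [3, 7, 3, 7, 7, 3, 3, 3, 7, 7, 3, 3, 3] (2 distinct), len 13
add 3: window [3, 7, 3, 7, 7, 3, 3, 3, 7, 7, 3, 3, 3, 3] (2 distinct), len 14
add 3: window [3, 7, 3, 7, 7, 3, 3, 3, 7, 7, 3, 3, 3, 3, 3] (2 distinct), len 15
add 1: window [3, 3, 3, 3, 3, 1] (2 distinct), len 6
add 7: window [1, 7] (2 distinct), len 2
Longest length with ≤2 distinct: 15.

15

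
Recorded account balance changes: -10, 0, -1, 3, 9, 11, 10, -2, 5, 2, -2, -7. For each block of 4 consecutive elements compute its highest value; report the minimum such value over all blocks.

3

Window maxs for each of the 9 positions:
-10 0 -1 3 → max 3
0 -1 3 9 → max 9
-1 3 9 11 → max 11
3 9 11 10 → max 11
9 11 10 -2 → max 11
11 10 -2 5 → max 11
10 -2 5 2 → max 10
-2 5 2 -2 → max 5
5 2 -2 -7 → max 5
Minimum of these is 3.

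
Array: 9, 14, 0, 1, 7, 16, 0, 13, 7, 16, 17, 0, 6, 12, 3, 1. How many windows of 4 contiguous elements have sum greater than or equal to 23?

10

[9, 14, 0, 1] → sum 24  ≥ 23 ✓
[14, 0, 1, 7] → sum 22
[0, 1, 7, 16] → sum 24  ≥ 23 ✓
[1, 7, 16, 0] → sum 24  ≥ 23 ✓
[7, 16, 0, 13] → sum 36  ≥ 23 ✓
[16, 0, 13, 7] → sum 36  ≥ 23 ✓
[0, 13, 7, 16] → sum 36  ≥ 23 ✓
[13, 7, 16, 17] → sum 53  ≥ 23 ✓
[7, 16, 17, 0] → sum 40  ≥ 23 ✓
[16, 17, 0, 6] → sum 39  ≥ 23 ✓
[17, 0, 6, 12] → sum 35  ≥ 23 ✓
[0, 6, 12, 3] → sum 21
[6, 12, 3, 1] → sum 22
10 windows satisfy the condition.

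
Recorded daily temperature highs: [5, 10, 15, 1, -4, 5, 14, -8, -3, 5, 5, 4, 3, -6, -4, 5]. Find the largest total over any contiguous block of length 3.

(5, 10, 15) → sum 30
(10, 15, 1) → sum 26
(15, 1, -4) → sum 12
(1, -4, 5) → sum 2
(-4, 5, 14) → sum 15
(5, 14, -8) → sum 11
(14, -8, -3) → sum 3
(-8, -3, 5) → sum -6
(-3, 5, 5) → sum 7
(5, 5, 4) → sum 14
(5, 4, 3) → sum 12
(4, 3, -6) → sum 1
(3, -6, -4) → sum -7
(-6, -4, 5) → sum -5
Largest of these is 30.

30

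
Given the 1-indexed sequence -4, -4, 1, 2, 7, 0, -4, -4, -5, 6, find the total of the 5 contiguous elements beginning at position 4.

Elements at indices 4..8: 2, 7, 0, -4, -4
sum(2, 7, 0, -4, -4) = 1

1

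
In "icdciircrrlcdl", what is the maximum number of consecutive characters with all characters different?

4

[i] len 1
[i, c] len 2
[i, c, d] len 3
[d, c] len 2
[d, c, i] len 3
[i] len 1
[i, r] len 2
[i, r, c] len 3
[c, r] len 2
[r] len 1
[r, l] len 2
[r, l, c] len 3
[r, l, c, d] len 4
[c, d, l] len 3
Longest all-distinct length: 4.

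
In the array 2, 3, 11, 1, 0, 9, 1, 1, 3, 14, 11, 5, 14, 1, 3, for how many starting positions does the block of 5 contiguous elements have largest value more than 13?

6

[2, 3, 11, 1, 0] → max 11
[3, 11, 1, 0, 9] → max 11
[11, 1, 0, 9, 1] → max 11
[1, 0, 9, 1, 1] → max 9
[0, 9, 1, 1, 3] → max 9
[9, 1, 1, 3, 14] → max 14  > 13 ✓
[1, 1, 3, 14, 11] → max 14  > 13 ✓
[1, 3, 14, 11, 5] → max 14  > 13 ✓
[3, 14, 11, 5, 14] → max 14  > 13 ✓
[14, 11, 5, 14, 1] → max 14  > 13 ✓
[11, 5, 14, 1, 3] → max 14  > 13 ✓
6 windows satisfy the condition.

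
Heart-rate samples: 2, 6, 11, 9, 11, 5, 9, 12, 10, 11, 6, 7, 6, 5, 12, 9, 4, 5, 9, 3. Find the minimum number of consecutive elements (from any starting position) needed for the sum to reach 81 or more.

9

add 2: running sum 2 < 81
add 6: running sum 8 < 81
add 11: running sum 19 < 81
add 9: running sum 28 < 81
add 11: running sum 39 < 81
add 5: running sum 44 < 81
add 9: running sum 53 < 81
add 12: running sum 65 < 81
add 10: running sum 75 < 81
add 11: shortest ending here [6, 11, 9, 11, 5, 9, 12, 10, 11] sum 84, len 9
add 6: shortest ending here [11, 9, 11, 5, 9, 12, 10, 11, 6] sum 84, len 9
add 7: shortest ending here [11, 9, 11, 5, 9, 12, 10, 11, 6, 7] sum 91, len 10
add 6: shortest ending here [9, 11, 5, 9, 12, 10, 11, 6, 7, 6] sum 86, len 10
add 5: shortest ending here [11, 5, 9, 12, 10, 11, 6, 7, 6, 5] sum 82, len 10
add 12: shortest ending here [5, 9, 12, 10, 11, 6, 7, 6, 5, 12] sum 83, len 10
add 9: shortest ending here [9, 12, 10, 11, 6, 7, 6, 5, 12, 9] sum 87, len 10
add 4: shortest ending here [12, 10, 11, 6, 7, 6, 5, 12, 9, 4] sum 82, len 10
add 5: shortest ending here [12, 10, 11, 6, 7, 6, 5, 12, 9, 4, 5] sum 87, len 11
add 9: shortest ending here [10, 11, 6, 7, 6, 5, 12, 9, 4, 5, 9] sum 84, len 11
add 3: shortest ending here [10, 11, 6, 7, 6, 5, 12, 9, 4, 5, 9, 3] sum 87, len 12
Shortest qualifying length: 9.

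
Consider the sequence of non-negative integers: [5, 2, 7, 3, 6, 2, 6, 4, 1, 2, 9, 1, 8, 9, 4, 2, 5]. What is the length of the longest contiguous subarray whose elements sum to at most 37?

9

add 5: [5] sum 5, len 1
add 2: [5, 2] sum 7, len 2
add 7: [5, 2, 7] sum 14, len 3
add 3: [5, 2, 7, 3] sum 17, len 4
add 6: [5, 2, 7, 3, 6] sum 23, len 5
add 2: [5, 2, 7, 3, 6, 2] sum 25, len 6
add 6: [5, 2, 7, 3, 6, 2, 6] sum 31, len 7
add 4: [5, 2, 7, 3, 6, 2, 6, 4] sum 35, len 8
add 1: [5, 2, 7, 3, 6, 2, 6, 4, 1] sum 36, len 9
add 2: [2, 7, 3, 6, 2, 6, 4, 1, 2] sum 33, len 9
add 9: [3, 6, 2, 6, 4, 1, 2, 9] sum 33, len 8
add 1: [3, 6, 2, 6, 4, 1, 2, 9, 1] sum 34, len 9
add 8: [2, 6, 4, 1, 2, 9, 1, 8] sum 33, len 8
add 9: [4, 1, 2, 9, 1, 8, 9] sum 34, len 7
add 4: [1, 2, 9, 1, 8, 9, 4] sum 34, len 7
add 2: [1, 2, 9, 1, 8, 9, 4, 2] sum 36, len 8
add 5: [1, 8, 9, 4, 2, 5] sum 29, len 6
Longest length seen: 9.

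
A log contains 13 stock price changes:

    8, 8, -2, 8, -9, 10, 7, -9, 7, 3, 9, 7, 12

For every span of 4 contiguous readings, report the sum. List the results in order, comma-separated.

22, 5, 7, 16, -1, 15, 8, 10, 26, 31

[8, 8, -2, 8] → sum 22
[8, -2, 8, -9] → sum 5
[-2, 8, -9, 10] → sum 7
[8, -9, 10, 7] → sum 16
[-9, 10, 7, -9] → sum -1
[10, 7, -9, 7] → sum 15
[7, -9, 7, 3] → sum 8
[-9, 7, 3, 9] → sum 10
[7, 3, 9, 7] → sum 26
[3, 9, 7, 12] → sum 31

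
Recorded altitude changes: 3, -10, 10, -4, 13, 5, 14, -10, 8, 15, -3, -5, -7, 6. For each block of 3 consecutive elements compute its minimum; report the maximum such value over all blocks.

5

Window mins for each of the 12 positions:
(3, -10, 10) → min -10
(-10, 10, -4) → min -10
(10, -4, 13) → min -4
(-4, 13, 5) → min -4
(13, 5, 14) → min 5
(5, 14, -10) → min -10
(14, -10, 8) → min -10
(-10, 8, 15) → min -10
(8, 15, -3) → min -3
(15, -3, -5) → min -5
(-3, -5, -7) → min -7
(-5, -7, 6) → min -7
Maximum of these is 5.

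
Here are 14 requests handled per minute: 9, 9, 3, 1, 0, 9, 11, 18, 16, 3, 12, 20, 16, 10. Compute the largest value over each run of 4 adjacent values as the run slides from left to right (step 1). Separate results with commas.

9, 9, 9, 11, 18, 18, 18, 18, 20, 20, 20

Sliding a size-4 window across the 14 values:
9 9 3 1 → max 9
9 3 1 0 → max 9
3 1 0 9 → max 9
1 0 9 11 → max 11
0 9 11 18 → max 18
9 11 18 16 → max 18
11 18 16 3 → max 18
18 16 3 12 → max 18
16 3 12 20 → max 20
3 12 20 16 → max 20
12 20 16 10 → max 20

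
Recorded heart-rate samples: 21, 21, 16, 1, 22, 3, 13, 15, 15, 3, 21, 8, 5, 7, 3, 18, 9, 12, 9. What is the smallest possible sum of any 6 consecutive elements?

47

[21, 21, 16, 1, 22, 3] → sum 84
[21, 16, 1, 22, 3, 13] → sum 76
[16, 1, 22, 3, 13, 15] → sum 70
[1, 22, 3, 13, 15, 15] → sum 69
[22, 3, 13, 15, 15, 3] → sum 71
[3, 13, 15, 15, 3, 21] → sum 70
[13, 15, 15, 3, 21, 8] → sum 75
[15, 15, 3, 21, 8, 5] → sum 67
[15, 3, 21, 8, 5, 7] → sum 59
[3, 21, 8, 5, 7, 3] → sum 47
[21, 8, 5, 7, 3, 18] → sum 62
[8, 5, 7, 3, 18, 9] → sum 50
[5, 7, 3, 18, 9, 12] → sum 54
[7, 3, 18, 9, 12, 9] → sum 58
Smallest of these is 47.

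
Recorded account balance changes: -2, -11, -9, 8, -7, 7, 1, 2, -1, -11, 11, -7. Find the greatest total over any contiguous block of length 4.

[-2, -11, -9, 8] → sum -14
[-11, -9, 8, -7] → sum -19
[-9, 8, -7, 7] → sum -1
[8, -7, 7, 1] → sum 9
[-7, 7, 1, 2] → sum 3
[7, 1, 2, -1] → sum 9
[1, 2, -1, -11] → sum -9
[2, -1, -11, 11] → sum 1
[-1, -11, 11, -7] → sum -8
Greatest of these is 9.

9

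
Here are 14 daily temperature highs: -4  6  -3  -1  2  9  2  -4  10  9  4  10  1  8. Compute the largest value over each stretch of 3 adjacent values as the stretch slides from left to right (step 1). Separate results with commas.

(-4, 6, -3) → max 6
(6, -3, -1) → max 6
(-3, -1, 2) → max 2
(-1, 2, 9) → max 9
(2, 9, 2) → max 9
(9, 2, -4) → max 9
(2, -4, 10) → max 10
(-4, 10, 9) → max 10
(10, 9, 4) → max 10
(9, 4, 10) → max 10
(4, 10, 1) → max 10
(10, 1, 8) → max 10

6, 6, 2, 9, 9, 9, 10, 10, 10, 10, 10, 10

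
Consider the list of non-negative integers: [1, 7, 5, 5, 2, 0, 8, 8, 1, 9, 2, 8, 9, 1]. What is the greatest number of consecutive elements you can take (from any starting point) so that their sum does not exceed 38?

9

[1] sum 1 len 1
[1, 7] sum 8 len 2
[1, 7, 5] sum 13 len 3
[1, 7, 5, 5] sum 18 len 4
[1, 7, 5, 5, 2] sum 20 len 5
[1, 7, 5, 5, 2, 0] sum 20 len 6
[1, 7, 5, 5, 2, 0, 8] sum 28 len 7
[1, 7, 5, 5, 2, 0, 8, 8] sum 36 len 8
[1, 7, 5, 5, 2, 0, 8, 8, 1] sum 37 len 9
[5, 5, 2, 0, 8, 8, 1, 9] sum 38 len 8
[5, 2, 0, 8, 8, 1, 9, 2] sum 35 len 8
[2, 0, 8, 8, 1, 9, 2, 8] sum 38 len 8
[8, 1, 9, 2, 8, 9] sum 37 len 6
[8, 1, 9, 2, 8, 9, 1] sum 38 len 7
Longest length seen: 9.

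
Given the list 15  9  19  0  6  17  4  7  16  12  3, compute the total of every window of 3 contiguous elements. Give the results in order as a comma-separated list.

(15, 9, 19) → sum 43
(9, 19, 0) → sum 28
(19, 0, 6) → sum 25
(0, 6, 17) → sum 23
(6, 17, 4) → sum 27
(17, 4, 7) → sum 28
(4, 7, 16) → sum 27
(7, 16, 12) → sum 35
(16, 12, 3) → sum 31

43, 28, 25, 23, 27, 28, 27, 35, 31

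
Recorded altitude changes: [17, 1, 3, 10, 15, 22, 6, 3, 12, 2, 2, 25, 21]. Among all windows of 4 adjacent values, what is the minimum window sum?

(17, 1, 3, 10) → sum 31
(1, 3, 10, 15) → sum 29
(3, 10, 15, 22) → sum 50
(10, 15, 22, 6) → sum 53
(15, 22, 6, 3) → sum 46
(22, 6, 3, 12) → sum 43
(6, 3, 12, 2) → sum 23
(3, 12, 2, 2) → sum 19
(12, 2, 2, 25) → sum 41
(2, 2, 25, 21) → sum 50
Minimum of these is 19.

19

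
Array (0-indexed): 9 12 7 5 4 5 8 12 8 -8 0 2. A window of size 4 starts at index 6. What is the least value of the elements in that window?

-8

Elements at indices 6..9: 8, 12, 8, -8
min(8, 12, 8, -8) = -8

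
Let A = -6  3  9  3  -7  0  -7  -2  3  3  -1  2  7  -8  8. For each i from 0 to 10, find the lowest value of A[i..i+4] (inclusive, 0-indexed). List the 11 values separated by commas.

Sliding a size-5 window across the 15 values:
[-6, 3, 9, 3, -7] → min -7
[3, 9, 3, -7, 0] → min -7
[9, 3, -7, 0, -7] → min -7
[3, -7, 0, -7, -2] → min -7
[-7, 0, -7, -2, 3] → min -7
[0, -7, -2, 3, 3] → min -7
[-7, -2, 3, 3, -1] → min -7
[-2, 3, 3, -1, 2] → min -2
[3, 3, -1, 2, 7] → min -1
[3, -1, 2, 7, -8] → min -8
[-1, 2, 7, -8, 8] → min -8

-7, -7, -7, -7, -7, -7, -7, -2, -1, -8, -8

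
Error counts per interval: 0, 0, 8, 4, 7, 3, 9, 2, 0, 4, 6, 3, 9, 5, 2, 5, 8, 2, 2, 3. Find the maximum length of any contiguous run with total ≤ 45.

add 0: [0] sum 0, len 1
add 0: [0, 0] sum 0, len 2
add 8: [0, 0, 8] sum 8, len 3
add 4: [0, 0, 8, 4] sum 12, len 4
add 7: [0, 0, 8, 4, 7] sum 19, len 5
add 3: [0, 0, 8, 4, 7, 3] sum 22, len 6
add 9: [0, 0, 8, 4, 7, 3, 9] sum 31, len 7
add 2: [0, 0, 8, 4, 7, 3, 9, 2] sum 33, len 8
add 0: [0, 0, 8, 4, 7, 3, 9, 2, 0] sum 33, len 9
add 4: [0, 0, 8, 4, 7, 3, 9, 2, 0, 4] sum 37, len 10
add 6: [0, 0, 8, 4, 7, 3, 9, 2, 0, 4, 6] sum 43, len 11
add 3: [4, 7, 3, 9, 2, 0, 4, 6, 3] sum 38, len 9
add 9: [7, 3, 9, 2, 0, 4, 6, 3, 9] sum 43, len 9
add 5: [3, 9, 2, 0, 4, 6, 3, 9, 5] sum 41, len 9
add 2: [3, 9, 2, 0, 4, 6, 3, 9, 5, 2] sum 43, len 10
add 5: [9, 2, 0, 4, 6, 3, 9, 5, 2, 5] sum 45, len 10
add 8: [2, 0, 4, 6, 3, 9, 5, 2, 5, 8] sum 44, len 10
add 2: [0, 4, 6, 3, 9, 5, 2, 5, 8, 2] sum 44, len 10
add 2: [6, 3, 9, 5, 2, 5, 8, 2, 2] sum 42, len 9
add 3: [6, 3, 9, 5, 2, 5, 8, 2, 2, 3] sum 45, len 10
Longest length seen: 11.

11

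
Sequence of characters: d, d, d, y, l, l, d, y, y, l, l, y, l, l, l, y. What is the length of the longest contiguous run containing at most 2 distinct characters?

Extend right; when distinct count exceeds 2, shrink from the left:
add d: window [d] (1 distinct), len 1
add d: window [d, d] (1 distinct), len 2
add d: window [d, d, d] (1 distinct), len 3
add y: window [d, d, d, y] (2 distinct), len 4
add l: window [y, l] (2 distinct), len 2
add l: window [y, l, l] (2 distinct), len 3
add d: window [l, l, d] (2 distinct), len 3
add y: window [d, y] (2 distinct), len 2
add y: window [d, y, y] (2 distinct), len 3
add l: window [y, y, l] (2 distinct), len 3
add l: window [y, y, l, l] (2 distinct), len 4
add y: window [y, y, l, l, y] (2 distinct), len 5
add l: window [y, y, l, l, y, l] (2 distinct), len 6
add l: window [y, y, l, l, y, l, l] (2 distinct), len 7
add l: window [y, y, l, l, y, l, l, l] (2 distinct), len 8
add y: window [y, y, l, l, y, l, l, l, y] (2 distinct), len 9
Longest length with ≤2 distinct: 9.

9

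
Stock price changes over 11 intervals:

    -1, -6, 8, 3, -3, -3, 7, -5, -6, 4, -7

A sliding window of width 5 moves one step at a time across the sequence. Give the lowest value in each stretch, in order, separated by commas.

-6, -6, -3, -5, -6, -6, -7

-1 -6 8 3 -3 → min -6
-6 8 3 -3 -3 → min -6
8 3 -3 -3 7 → min -3
3 -3 -3 7 -5 → min -5
-3 -3 7 -5 -6 → min -6
-3 7 -5 -6 4 → min -6
7 -5 -6 4 -7 → min -7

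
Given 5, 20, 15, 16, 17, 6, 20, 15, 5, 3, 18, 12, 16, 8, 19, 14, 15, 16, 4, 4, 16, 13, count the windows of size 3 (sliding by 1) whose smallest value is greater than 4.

(5, 20, 15) → min 5  > 4 ✓
(20, 15, 16) → min 15  > 4 ✓
(15, 16, 17) → min 15  > 4 ✓
(16, 17, 6) → min 6  > 4 ✓
(17, 6, 20) → min 6  > 4 ✓
(6, 20, 15) → min 6  > 4 ✓
(20, 15, 5) → min 5  > 4 ✓
(15, 5, 3) → min 3
(5, 3, 18) → min 3
(3, 18, 12) → min 3
(18, 12, 16) → min 12  > 4 ✓
(12, 16, 8) → min 8  > 4 ✓
(16, 8, 19) → min 8  > 4 ✓
(8, 19, 14) → min 8  > 4 ✓
(19, 14, 15) → min 14  > 4 ✓
(14, 15, 16) → min 14  > 4 ✓
(15, 16, 4) → min 4
(16, 4, 4) → min 4
(4, 4, 16) → min 4
(4, 16, 13) → min 4
13 windows satisfy the condition.

13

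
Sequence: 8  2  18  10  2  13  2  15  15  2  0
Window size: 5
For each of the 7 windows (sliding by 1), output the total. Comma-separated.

40, 45, 45, 42, 47, 47, 34

(8, 2, 18, 10, 2) → sum 40
(2, 18, 10, 2, 13) → sum 45
(18, 10, 2, 13, 2) → sum 45
(10, 2, 13, 2, 15) → sum 42
(2, 13, 2, 15, 15) → sum 47
(13, 2, 15, 15, 2) → sum 47
(2, 15, 15, 2, 0) → sum 34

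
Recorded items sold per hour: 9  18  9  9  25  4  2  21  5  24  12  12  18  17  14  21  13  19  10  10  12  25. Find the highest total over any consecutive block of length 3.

(9, 18, 9) → sum 36
(18, 9, 9) → sum 36
(9, 9, 25) → sum 43
(9, 25, 4) → sum 38
(25, 4, 2) → sum 31
(4, 2, 21) → sum 27
(2, 21, 5) → sum 28
(21, 5, 24) → sum 50
(5, 24, 12) → sum 41
(24, 12, 12) → sum 48
(12, 12, 18) → sum 42
(12, 18, 17) → sum 47
(18, 17, 14) → sum 49
(17, 14, 21) → sum 52
(14, 21, 13) → sum 48
(21, 13, 19) → sum 53
(13, 19, 10) → sum 42
(19, 10, 10) → sum 39
(10, 10, 12) → sum 32
(10, 12, 25) → sum 47
Highest of these is 53.

53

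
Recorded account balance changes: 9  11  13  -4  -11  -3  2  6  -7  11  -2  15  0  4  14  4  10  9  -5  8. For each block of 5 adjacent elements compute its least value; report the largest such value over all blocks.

4

9 11 13 -4 -11 → min -11
11 13 -4 -11 -3 → min -11
13 -4 -11 -3 2 → min -11
-4 -11 -3 2 6 → min -11
-11 -3 2 6 -7 → min -11
-3 2 6 -7 11 → min -7
2 6 -7 11 -2 → min -7
6 -7 11 -2 15 → min -7
-7 11 -2 15 0 → min -7
11 -2 15 0 4 → min -2
-2 15 0 4 14 → min -2
15 0 4 14 4 → min 0
0 4 14 4 10 → min 0
4 14 4 10 9 → min 4
14 4 10 9 -5 → min -5
4 10 9 -5 8 → min -5
Largest of these is 4.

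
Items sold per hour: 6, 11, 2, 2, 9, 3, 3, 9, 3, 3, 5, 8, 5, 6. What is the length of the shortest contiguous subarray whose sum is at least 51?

Extend right; whenever the sum reaches 51, record the length and shrink from the left:
add 6: running sum 6 < 51
add 11: running sum 17 < 51
add 2: running sum 19 < 51
add 2: running sum 21 < 51
add 9: running sum 30 < 51
add 3: running sum 33 < 51
add 3: running sum 36 < 51
add 9: running sum 45 < 51
add 3: running sum 48 < 51
end 9: [6, 11, 2, 2, 9, 3, 3, 9, 3, 3] sum 51, len 10
end 10: [6, 11, 2, 2, 9, 3, 3, 9, 3, 3, 5] sum 56, len 11
end 11: [11, 2, 2, 9, 3, 3, 9, 3, 3, 5, 8] sum 58, len 11
end 12: [2, 2, 9, 3, 3, 9, 3, 3, 5, 8, 5] sum 52, len 11
end 13: [9, 3, 3, 9, 3, 3, 5, 8, 5, 6] sum 54, len 10
Shortest qualifying length: 10.

10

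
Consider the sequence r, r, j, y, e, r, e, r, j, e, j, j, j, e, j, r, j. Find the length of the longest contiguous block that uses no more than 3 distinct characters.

13

add r: window [r] (1 distinct), len 1
add r: window [r, r] (1 distinct), len 2
add j: window [r, r, j] (2 distinct), len 3
add y: window [r, r, j, y] (3 distinct), len 4
add e: window [j, y, e] (3 distinct), len 3
add r: window [y, e, r] (3 distinct), len 3
add e: window [y, e, r, e] (3 distinct), len 4
add r: window [y, e, r, e, r] (3 distinct), len 5
add j: window [e, r, e, r, j] (3 distinct), len 5
add e: window [e, r, e, r, j, e] (3 distinct), len 6
add j: window [e, r, e, r, j, e, j] (3 distinct), len 7
add j: window [e, r, e, r, j, e, j, j] (3 distinct), len 8
add j: window [e, r, e, r, j, e, j, j, j] (3 distinct), len 9
add e: window [e, r, e, r, j, e, j, j, j, e] (3 distinct), len 10
add j: window [e, r, e, r, j, e, j, j, j, e, j] (3 distinct), len 11
add r: window [e, r, e, r, j, e, j, j, j, e, j, r] (3 distinct), len 12
add j: window [e, r, e, r, j, e, j, j, j, e, j, r, j] (3 distinct), len 13
Longest length with ≤3 distinct: 13.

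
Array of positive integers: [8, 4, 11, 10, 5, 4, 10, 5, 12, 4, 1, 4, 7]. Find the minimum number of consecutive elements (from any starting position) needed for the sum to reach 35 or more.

5

add 8: running sum 8 < 35
add 4: running sum 12 < 35
add 11: running sum 23 < 35
add 10: running sum 33 < 35
add 5: shortest ending here [8, 4, 11, 10, 5] sum 38, len 5
add 4: shortest ending here [8, 4, 11, 10, 5, 4] sum 42, len 6
add 10: shortest ending here [11, 10, 5, 4, 10] sum 40, len 5
add 5: shortest ending here [11, 10, 5, 4, 10, 5] sum 45, len 6
add 12: shortest ending here [5, 4, 10, 5, 12] sum 36, len 5
add 4: shortest ending here [4, 10, 5, 12, 4] sum 35, len 5
add 1: shortest ending here [4, 10, 5, 12, 4, 1] sum 36, len 6
add 4: shortest ending here [10, 5, 12, 4, 1, 4] sum 36, len 6
add 7: shortest ending here [10, 5, 12, 4, 1, 4, 7] sum 43, len 7
Shortest qualifying length: 5.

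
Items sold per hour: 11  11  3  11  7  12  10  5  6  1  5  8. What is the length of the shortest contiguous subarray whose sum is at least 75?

Extend right; whenever the sum reaches 75, record the length and shrink from the left:
add 11: running sum 11 < 75
add 11: running sum 22 < 75
add 3: running sum 25 < 75
add 11: running sum 36 < 75
add 7: running sum 43 < 75
add 12: running sum 55 < 75
add 10: running sum 65 < 75
add 5: running sum 70 < 75
add 6: shortest ending here [11, 11, 3, 11, 7, 12, 10, 5, 6] sum 76, len 9
add 1: shortest ending here [11, 11, 3, 11, 7, 12, 10, 5, 6, 1] sum 77, len 10
add 5: shortest ending here [11, 11, 3, 11, 7, 12, 10, 5, 6, 1, 5] sum 82, len 11
add 8: shortest ending here [11, 3, 11, 7, 12, 10, 5, 6, 1, 5, 8] sum 79, len 11
Shortest qualifying length: 9.

9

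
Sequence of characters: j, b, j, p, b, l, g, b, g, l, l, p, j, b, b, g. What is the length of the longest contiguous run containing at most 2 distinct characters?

add j: window [j] (1 distinct), len 1
add b: window [j, b] (2 distinct), len 2
add j: window [j, b, j] (2 distinct), len 3
add p: window [j, p] (2 distinct), len 2
add b: window [p, b] (2 distinct), len 2
add l: window [b, l] (2 distinct), len 2
add g: window [l, g] (2 distinct), len 2
add b: window [g, b] (2 distinct), len 2
add g: window [g, b, g] (2 distinct), len 3
add l: window [g, l] (2 distinct), len 2
add l: window [g, l, l] (2 distinct), len 3
add p: window [l, l, p] (2 distinct), len 3
add j: window [p, j] (2 distinct), len 2
add b: window [j, b] (2 distinct), len 2
add b: window [j, b, b] (2 distinct), len 3
add g: window [b, b, g] (2 distinct), len 3
Longest length with ≤2 distinct: 3.

3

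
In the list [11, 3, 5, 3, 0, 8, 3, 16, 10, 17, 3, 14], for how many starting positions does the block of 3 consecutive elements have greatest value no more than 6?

2

[11, 3, 5] → max 11
[3, 5, 3] → max 5  ≤ 6 ✓
[5, 3, 0] → max 5  ≤ 6 ✓
[3, 0, 8] → max 8
[0, 8, 3] → max 8
[8, 3, 16] → max 16
[3, 16, 10] → max 16
[16, 10, 17] → max 17
[10, 17, 3] → max 17
[17, 3, 14] → max 17
2 windows satisfy the condition.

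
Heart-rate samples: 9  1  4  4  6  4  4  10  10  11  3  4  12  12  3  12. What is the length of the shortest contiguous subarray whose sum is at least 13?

Extend right; whenever the sum reaches 13, record the length and shrink from the left:
add 9: running sum 9 < 13
add 1: running sum 10 < 13
end 2: [9, 1, 4] sum 14, len 3
end 3: [9, 1, 4, 4] sum 18, len 4
end 4: [4, 4, 6] sum 14, len 3
end 5: [4, 6, 4] sum 14, len 3
end 6: [6, 4, 4] sum 14, len 3
end 7: [4, 10] sum 14, len 2
end 8: [10, 10] sum 20, len 2
end 9: [10, 11] sum 21, len 2
end 10: [11, 3] sum 14, len 2
end 11: [11, 3, 4] sum 18, len 3
end 12: [4, 12] sum 16, len 2
end 13: [12, 12] sum 24, len 2
end 14: [12, 3] sum 15, len 2
end 15: [3, 12] sum 15, len 2
Shortest qualifying length: 2.

2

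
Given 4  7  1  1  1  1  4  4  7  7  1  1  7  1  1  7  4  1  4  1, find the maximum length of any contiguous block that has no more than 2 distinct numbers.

8

Extend right; when distinct count exceeds 2, shrink from the left:
add 4: window [4] (1 distinct), len 1
add 7: window [4, 7] (2 distinct), len 2
add 1: window [7, 1] (2 distinct), len 2
add 1: window [7, 1, 1] (2 distinct), len 3
add 1: window [7, 1, 1, 1] (2 distinct), len 4
add 1: window [7, 1, 1, 1, 1] (2 distinct), len 5
add 4: window [1, 1, 1, 1, 4] (2 distinct), len 5
add 4: window [1, 1, 1, 1, 4, 4] (2 distinct), len 6
add 7: window [4, 4, 7] (2 distinct), len 3
add 7: window [4, 4, 7, 7] (2 distinct), len 4
add 1: window [7, 7, 1] (2 distinct), len 3
add 1: window [7, 7, 1, 1] (2 distinct), len 4
add 7: window [7, 7, 1, 1, 7] (2 distinct), len 5
add 1: window [7, 7, 1, 1, 7, 1] (2 distinct), len 6
add 1: window [7, 7, 1, 1, 7, 1, 1] (2 distinct), len 7
add 7: window [7, 7, 1, 1, 7, 1, 1, 7] (2 distinct), len 8
add 4: window [7, 4] (2 distinct), len 2
add 1: window [4, 1] (2 distinct), len 2
add 4: window [4, 1, 4] (2 distinct), len 3
add 1: window [4, 1, 4, 1] (2 distinct), len 4
Longest length with ≤2 distinct: 8.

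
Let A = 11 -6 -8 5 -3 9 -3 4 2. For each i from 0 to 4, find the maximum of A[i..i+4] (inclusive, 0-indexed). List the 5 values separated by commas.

Sliding a size-5 window across the 9 values:
(11, -6, -8, 5, -3) → max 11
(-6, -8, 5, -3, 9) → max 9
(-8, 5, -3, 9, -3) → max 9
(5, -3, 9, -3, 4) → max 9
(-3, 9, -3, 4, 2) → max 9

11, 9, 9, 9, 9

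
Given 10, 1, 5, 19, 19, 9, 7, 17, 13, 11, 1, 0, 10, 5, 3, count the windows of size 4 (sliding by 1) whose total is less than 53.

11

[10, 1, 5, 19] → sum 35  < 53 ✓
[1, 5, 19, 19] → sum 44  < 53 ✓
[5, 19, 19, 9] → sum 52  < 53 ✓
[19, 19, 9, 7] → sum 54
[19, 9, 7, 17] → sum 52  < 53 ✓
[9, 7, 17, 13] → sum 46  < 53 ✓
[7, 17, 13, 11] → sum 48  < 53 ✓
[17, 13, 11, 1] → sum 42  < 53 ✓
[13, 11, 1, 0] → sum 25  < 53 ✓
[11, 1, 0, 10] → sum 22  < 53 ✓
[1, 0, 10, 5] → sum 16  < 53 ✓
[0, 10, 5, 3] → sum 18  < 53 ✓
11 windows satisfy the condition.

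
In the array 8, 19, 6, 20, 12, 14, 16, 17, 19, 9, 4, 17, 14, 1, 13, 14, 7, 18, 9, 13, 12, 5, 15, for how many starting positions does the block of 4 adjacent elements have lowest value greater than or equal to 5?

13

8 19 6 20 → min 6  ≥ 5 ✓
19 6 20 12 → min 6  ≥ 5 ✓
6 20 12 14 → min 6  ≥ 5 ✓
20 12 14 16 → min 12  ≥ 5 ✓
12 14 16 17 → min 12  ≥ 5 ✓
14 16 17 19 → min 14  ≥ 5 ✓
16 17 19 9 → min 9  ≥ 5 ✓
17 19 9 4 → min 4
19 9 4 17 → min 4
9 4 17 14 → min 4
4 17 14 1 → min 1
17 14 1 13 → min 1
14 1 13 14 → min 1
1 13 14 7 → min 1
13 14 7 18 → min 7  ≥ 5 ✓
14 7 18 9 → min 7  ≥ 5 ✓
7 18 9 13 → min 7  ≥ 5 ✓
18 9 13 12 → min 9  ≥ 5 ✓
9 13 12 5 → min 5  ≥ 5 ✓
13 12 5 15 → min 5  ≥ 5 ✓
13 windows satisfy the condition.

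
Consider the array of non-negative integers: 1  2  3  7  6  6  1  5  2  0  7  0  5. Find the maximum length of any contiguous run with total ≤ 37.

→ 1: sum 1, len 1
→ 2: sum 3, len 2
→ 3: sum 6, len 3
→ 7: sum 13, len 4
→ 6: sum 19, len 5
→ 6: sum 25, len 6
→ 1: sum 26, len 7
→ 5: sum 31, len 8
→ 2: sum 33, len 9
→ 0: sum 33, len 10
→ 7 (dropped 1, 2): sum 37, len 9
→ 0: sum 37, len 10
→ 5 (dropped 3, 7): sum 32, len 9
Longest length seen: 10.

10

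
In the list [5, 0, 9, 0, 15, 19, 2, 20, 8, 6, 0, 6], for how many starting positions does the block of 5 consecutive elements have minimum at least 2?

2

5 0 9 0 15 → min 0
0 9 0 15 19 → min 0
9 0 15 19 2 → min 0
0 15 19 2 20 → min 0
15 19 2 20 8 → min 2  ≥ 2 ✓
19 2 20 8 6 → min 2  ≥ 2 ✓
2 20 8 6 0 → min 0
20 8 6 0 6 → min 0
2 windows satisfy the condition.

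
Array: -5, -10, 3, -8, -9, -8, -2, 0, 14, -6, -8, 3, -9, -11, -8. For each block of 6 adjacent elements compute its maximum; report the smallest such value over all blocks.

3

[-5, -10, 3, -8, -9, -8] → max 3
[-10, 3, -8, -9, -8, -2] → max 3
[3, -8, -9, -8, -2, 0] → max 3
[-8, -9, -8, -2, 0, 14] → max 14
[-9, -8, -2, 0, 14, -6] → max 14
[-8, -2, 0, 14, -6, -8] → max 14
[-2, 0, 14, -6, -8, 3] → max 14
[0, 14, -6, -8, 3, -9] → max 14
[14, -6, -8, 3, -9, -11] → max 14
[-6, -8, 3, -9, -11, -8] → max 3
Smallest of these is 3.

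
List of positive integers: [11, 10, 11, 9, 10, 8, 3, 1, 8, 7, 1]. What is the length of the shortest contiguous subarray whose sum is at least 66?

9

add 11: running sum 11 < 66
add 10: running sum 21 < 66
add 11: running sum 32 < 66
add 9: running sum 41 < 66
add 10: running sum 51 < 66
add 8: running sum 59 < 66
add 3: running sum 62 < 66
add 1: running sum 63 < 66
add 8: shortest ending here [11, 10, 11, 9, 10, 8, 3, 1, 8] sum 71, len 9
add 7: shortest ending here [10, 11, 9, 10, 8, 3, 1, 8, 7] sum 67, len 9
add 1: shortest ending here [10, 11, 9, 10, 8, 3, 1, 8, 7, 1] sum 68, len 10
Shortest qualifying length: 9.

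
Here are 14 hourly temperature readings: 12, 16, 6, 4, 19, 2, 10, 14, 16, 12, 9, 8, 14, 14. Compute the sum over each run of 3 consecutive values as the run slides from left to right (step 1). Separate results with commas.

34, 26, 29, 25, 31, 26, 40, 42, 37, 29, 31, 36

(12, 16, 6) → sum 34
(16, 6, 4) → sum 26
(6, 4, 19) → sum 29
(4, 19, 2) → sum 25
(19, 2, 10) → sum 31
(2, 10, 14) → sum 26
(10, 14, 16) → sum 40
(14, 16, 12) → sum 42
(16, 12, 9) → sum 37
(12, 9, 8) → sum 29
(9, 8, 14) → sum 31
(8, 14, 14) → sum 36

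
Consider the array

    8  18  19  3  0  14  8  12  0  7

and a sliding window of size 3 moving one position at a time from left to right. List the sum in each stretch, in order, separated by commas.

45, 40, 22, 17, 22, 34, 20, 19

8 18 19 → sum 45
18 19 3 → sum 40
19 3 0 → sum 22
3 0 14 → sum 17
0 14 8 → sum 22
14 8 12 → sum 34
8 12 0 → sum 20
12 0 7 → sum 19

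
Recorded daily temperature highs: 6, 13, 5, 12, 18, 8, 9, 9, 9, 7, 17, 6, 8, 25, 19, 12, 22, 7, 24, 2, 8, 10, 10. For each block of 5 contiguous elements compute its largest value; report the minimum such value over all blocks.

9

6 13 5 12 18 → max 18
13 5 12 18 8 → max 18
5 12 18 8 9 → max 18
12 18 8 9 9 → max 18
18 8 9 9 9 → max 18
8 9 9 9 7 → max 9
9 9 9 7 17 → max 17
9 9 7 17 6 → max 17
9 7 17 6 8 → max 17
7 17 6 8 25 → max 25
17 6 8 25 19 → max 25
6 8 25 19 12 → max 25
8 25 19 12 22 → max 25
25 19 12 22 7 → max 25
19 12 22 7 24 → max 24
12 22 7 24 2 → max 24
22 7 24 2 8 → max 24
7 24 2 8 10 → max 24
24 2 8 10 10 → max 24
Minimum of these is 9.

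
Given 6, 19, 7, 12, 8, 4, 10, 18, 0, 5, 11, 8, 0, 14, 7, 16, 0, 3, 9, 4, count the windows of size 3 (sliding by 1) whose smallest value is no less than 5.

(6, 19, 7) → min 6  ≥ 5 ✓
(19, 7, 12) → min 7  ≥ 5 ✓
(7, 12, 8) → min 7  ≥ 5 ✓
(12, 8, 4) → min 4
(8, 4, 10) → min 4
(4, 10, 18) → min 4
(10, 18, 0) → min 0
(18, 0, 5) → min 0
(0, 5, 11) → min 0
(5, 11, 8) → min 5  ≥ 5 ✓
(11, 8, 0) → min 0
(8, 0, 14) → min 0
(0, 14, 7) → min 0
(14, 7, 16) → min 7  ≥ 5 ✓
(7, 16, 0) → min 0
(16, 0, 3) → min 0
(0, 3, 9) → min 0
(3, 9, 4) → min 3
5 windows satisfy the condition.

5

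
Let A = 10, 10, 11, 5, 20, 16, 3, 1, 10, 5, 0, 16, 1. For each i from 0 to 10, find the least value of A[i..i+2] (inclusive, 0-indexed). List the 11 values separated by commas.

10, 5, 5, 5, 3, 1, 1, 1, 0, 0, 0

(10, 10, 11) → min 10
(10, 11, 5) → min 5
(11, 5, 20) → min 5
(5, 20, 16) → min 5
(20, 16, 3) → min 3
(16, 3, 1) → min 1
(3, 1, 10) → min 1
(1, 10, 5) → min 1
(10, 5, 0) → min 0
(5, 0, 16) → min 0
(0, 16, 1) → min 0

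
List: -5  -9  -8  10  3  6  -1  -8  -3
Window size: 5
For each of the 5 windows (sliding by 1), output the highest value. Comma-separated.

10, 10, 10, 10, 6

-5 -9 -8 10 3 → max 10
-9 -8 10 3 6 → max 10
-8 10 3 6 -1 → max 10
10 3 6 -1 -8 → max 10
3 6 -1 -8 -3 → max 6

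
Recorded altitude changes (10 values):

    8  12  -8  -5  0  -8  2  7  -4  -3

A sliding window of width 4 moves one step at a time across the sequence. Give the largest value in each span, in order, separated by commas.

12, 12, 0, 2, 7, 7, 7

Sliding a size-4 window across the 10 values:
(8, 12, -8, -5) → max 12
(12, -8, -5, 0) → max 12
(-8, -5, 0, -8) → max 0
(-5, 0, -8, 2) → max 2
(0, -8, 2, 7) → max 7
(-8, 2, 7, -4) → max 7
(2, 7, -4, -3) → max 7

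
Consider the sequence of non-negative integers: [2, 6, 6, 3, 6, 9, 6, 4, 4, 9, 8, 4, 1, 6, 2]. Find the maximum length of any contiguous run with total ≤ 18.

Extend to the right; shrink from the left whenever the sum exceeds 18:
→ 2: sum 2, len 1
→ 6: sum 8, len 2
→ 6: sum 14, len 3
→ 3: sum 17, len 4
→ 6 (dropped 2, 6): sum 15, len 3
→ 9 (dropped 6): sum 18, len 3
→ 6 (dropped 3, 6): sum 15, len 2
→ 4 (dropped 9): sum 10, len 2
→ 4: sum 14, len 3
→ 9 (dropped 6): sum 17, len 3
→ 8 (dropped 4, 4): sum 17, len 2
→ 4 (dropped 9): sum 12, len 2
→ 1: sum 13, len 3
→ 6 (dropped 8): sum 11, len 3
→ 2: sum 13, len 4
Longest length seen: 4.

4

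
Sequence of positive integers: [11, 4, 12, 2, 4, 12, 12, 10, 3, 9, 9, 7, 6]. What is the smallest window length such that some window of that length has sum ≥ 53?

add 11: running sum 11 < 53
add 4: running sum 15 < 53
add 12: running sum 27 < 53
add 2: running sum 29 < 53
add 4: running sum 33 < 53
add 12: running sum 45 < 53
end 6: [11, 4, 12, 2, 4, 12, 12] sum 57, len 7
end 7: [4, 12, 2, 4, 12, 12, 10] sum 56, len 7
end 8: [12, 2, 4, 12, 12, 10, 3] sum 55, len 7
end 9: [12, 2, 4, 12, 12, 10, 3, 9] sum 64, len 8
end 10: [12, 12, 10, 3, 9, 9] sum 55, len 6
end 11: [12, 12, 10, 3, 9, 9, 7] sum 62, len 7
end 12: [12, 10, 3, 9, 9, 7, 6] sum 56, len 7
Shortest qualifying length: 6.

6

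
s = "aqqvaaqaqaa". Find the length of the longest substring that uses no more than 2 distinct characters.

Extend right; when distinct count exceeds 2, shrink from the left:
add a: window [a] (1 distinct), len 1
add q: window [a, q] (2 distinct), len 2
add q: window [a, q, q] (2 distinct), len 3
add v: window [q, q, v] (2 distinct), len 3
add a: window [v, a] (2 distinct), len 2
add a: window [v, a, a] (2 distinct), len 3
add q: window [a, a, q] (2 distinct), len 3
add a: window [a, a, q, a] (2 distinct), len 4
add q: window [a, a, q, a, q] (2 distinct), len 5
add a: window [a, a, q, a, q, a] (2 distinct), len 6
add a: window [a, a, q, a, q, a, a] (2 distinct), len 7
Longest length with ≤2 distinct: 7.

7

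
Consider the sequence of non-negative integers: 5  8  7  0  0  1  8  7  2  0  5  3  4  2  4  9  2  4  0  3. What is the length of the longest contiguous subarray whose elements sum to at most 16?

Extend to the right; shrink from the left whenever the sum exceeds 16:
add 5: [5] sum 5, len 1
add 8: [5, 8] sum 13, len 2
add 7: [8, 7] sum 15, len 2
add 0: [8, 7, 0] sum 15, len 3
add 0: [8, 7, 0, 0] sum 15, len 4
add 1: [8, 7, 0, 0, 1] sum 16, len 5
add 8: [7, 0, 0, 1, 8] sum 16, len 5
add 7: [0, 0, 1, 8, 7] sum 16, len 5
add 2: [7, 2] sum 9, len 2
add 0: [7, 2, 0] sum 9, len 3
add 5: [7, 2, 0, 5] sum 14, len 4
add 3: [2, 0, 5, 3] sum 10, len 4
add 4: [2, 0, 5, 3, 4] sum 14, len 5
add 2: [2, 0, 5, 3, 4, 2] sum 16, len 6
add 4: [3, 4, 2, 4] sum 13, len 4
add 9: [2, 4, 9] sum 15, len 3
add 2: [4, 9, 2] sum 15, len 3
add 4: [9, 2, 4] sum 15, len 3
add 0: [9, 2, 4, 0] sum 15, len 4
add 3: [2, 4, 0, 3] sum 9, len 4
Longest length seen: 6.

6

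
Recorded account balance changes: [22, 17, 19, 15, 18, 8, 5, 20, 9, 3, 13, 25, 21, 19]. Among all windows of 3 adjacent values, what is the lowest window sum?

25

Each size-3 window and its sum:
22 17 19 → sum 58
17 19 15 → sum 51
19 15 18 → sum 52
15 18 8 → sum 41
18 8 5 → sum 31
8 5 20 → sum 33
5 20 9 → sum 34
20 9 3 → sum 32
9 3 13 → sum 25
3 13 25 → sum 41
13 25 21 → sum 59
25 21 19 → sum 65
Lowest of these is 25.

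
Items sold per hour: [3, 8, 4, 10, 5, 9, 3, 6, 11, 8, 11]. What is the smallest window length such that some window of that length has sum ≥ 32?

4

Extend right; whenever the sum reaches 32, record the length and shrink from the left:
add 3: running sum 3 < 32
add 8: running sum 11 < 32
add 4: running sum 15 < 32
add 10: running sum 25 < 32
add 5: running sum 30 < 32
add 9: shortest ending here [8, 4, 10, 5, 9] sum 36, len 5
add 3: shortest ending here [8, 4, 10, 5, 9, 3] sum 39, len 6
add 6: shortest ending here [10, 5, 9, 3, 6] sum 33, len 5
add 11: shortest ending here [5, 9, 3, 6, 11] sum 34, len 5
add 8: shortest ending here [9, 3, 6, 11, 8] sum 37, len 5
add 11: shortest ending here [6, 11, 8, 11] sum 36, len 4
Shortest qualifying length: 4.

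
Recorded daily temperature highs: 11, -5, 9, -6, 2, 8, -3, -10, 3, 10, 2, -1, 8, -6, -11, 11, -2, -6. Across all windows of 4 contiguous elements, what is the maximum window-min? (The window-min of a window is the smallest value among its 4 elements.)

[11, -5, 9, -6] → min -6
[-5, 9, -6, 2] → min -6
[9, -6, 2, 8] → min -6
[-6, 2, 8, -3] → min -6
[2, 8, -3, -10] → min -10
[8, -3, -10, 3] → min -10
[-3, -10, 3, 10] → min -10
[-10, 3, 10, 2] → min -10
[3, 10, 2, -1] → min -1
[10, 2, -1, 8] → min -1
[2, -1, 8, -6] → min -6
[-1, 8, -6, -11] → min -11
[8, -6, -11, 11] → min -11
[-6, -11, 11, -2] → min -11
[-11, 11, -2, -6] → min -11
Maximum of these is -1.

-1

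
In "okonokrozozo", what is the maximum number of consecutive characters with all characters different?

4

[o] len 1
[o, k] len 2
[k, o] len 2
[k, o, n] len 3
[n, o] len 2
[n, o, k] len 3
[n, o, k, r] len 4
[k, r, o] len 3
[k, r, o, z] len 4
[z, o] len 2
[o, z] len 2
[z, o] len 2
Longest all-distinct length: 4.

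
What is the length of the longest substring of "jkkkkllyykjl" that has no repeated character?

4

add j: [j] len 1
add k: [j, k] len 2
add k (repeat k, move left end past it): [k] len 1
add k (repeat k, move left end past it): [k] len 1
add k (repeat k, move left end past it): [k] len 1
add l: [k, l] len 2
add l (repeat l, move left end past it): [l] len 1
add y: [l, y] len 2
add y (repeat y, move left end past it): [y] len 1
add k: [y, k] len 2
add j: [y, k, j] len 3
add l: [y, k, j, l] len 4
Longest all-distinct length: 4.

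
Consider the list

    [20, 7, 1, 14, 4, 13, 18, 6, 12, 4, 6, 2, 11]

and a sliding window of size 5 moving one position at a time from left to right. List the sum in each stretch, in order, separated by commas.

46, 39, 50, 55, 53, 53, 46, 30, 35

20 7 1 14 4 → sum 46
7 1 14 4 13 → sum 39
1 14 4 13 18 → sum 50
14 4 13 18 6 → sum 55
4 13 18 6 12 → sum 53
13 18 6 12 4 → sum 53
18 6 12 4 6 → sum 46
6 12 4 6 2 → sum 30
12 4 6 2 11 → sum 35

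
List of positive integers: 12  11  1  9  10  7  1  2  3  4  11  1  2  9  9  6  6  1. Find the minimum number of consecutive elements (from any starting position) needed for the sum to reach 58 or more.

10

add 12: running sum 12 < 58
add 11: running sum 23 < 58
add 1: running sum 24 < 58
add 9: running sum 33 < 58
add 10: running sum 43 < 58
add 7: running sum 50 < 58
add 1: running sum 51 < 58
add 2: running sum 53 < 58
add 3: running sum 56 < 58
end 9: [12, 11, 1, 9, 10, 7, 1, 2, 3, 4] sum 60, len 10
end 10: [11, 1, 9, 10, 7, 1, 2, 3, 4, 11] sum 59, len 10
end 11: [11, 1, 9, 10, 7, 1, 2, 3, 4, 11, 1] sum 60, len 11
end 12: [11, 1, 9, 10, 7, 1, 2, 3, 4, 11, 1, 2] sum 62, len 12
end 13: [9, 10, 7, 1, 2, 3, 4, 11, 1, 2, 9] sum 59, len 11
end 14: [10, 7, 1, 2, 3, 4, 11, 1, 2, 9, 9] sum 59, len 11
end 15: [10, 7, 1, 2, 3, 4, 11, 1, 2, 9, 9, 6] sum 65, len 12
end 16: [7, 1, 2, 3, 4, 11, 1, 2, 9, 9, 6, 6] sum 61, len 12
end 17: [7, 1, 2, 3, 4, 11, 1, 2, 9, 9, 6, 6, 1] sum 62, len 13
Shortest qualifying length: 10.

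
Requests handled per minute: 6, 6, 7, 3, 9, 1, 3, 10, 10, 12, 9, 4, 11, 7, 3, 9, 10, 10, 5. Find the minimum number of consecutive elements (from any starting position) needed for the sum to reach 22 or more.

2

Extend right; whenever the sum reaches 22, record the length and shrink from the left:
add 6: running sum 6 < 22
add 6: running sum 12 < 22
add 7: running sum 19 < 22
end 3: [6, 6, 7, 3] sum 22, len 4
end 4: [6, 7, 3, 9] sum 25, len 4
end 5: [6, 7, 3, 9, 1] sum 26, len 5
end 6: [7, 3, 9, 1, 3] sum 23, len 5
end 7: [9, 1, 3, 10] sum 23, len 4
end 8: [3, 10, 10] sum 23, len 3
end 9: [10, 12] sum 22, len 2
end 10: [10, 12, 9] sum 31, len 3
end 11: [12, 9, 4] sum 25, len 3
end 12: [9, 4, 11] sum 24, len 3
end 13: [4, 11, 7] sum 22, len 3
end 14: [4, 11, 7, 3] sum 25, len 4
end 15: [11, 7, 3, 9] sum 30, len 4
end 16: [3, 9, 10] sum 22, len 3
end 17: [9, 10, 10] sum 29, len 3
end 18: [10, 10, 5] sum 25, len 3
Shortest qualifying length: 2.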